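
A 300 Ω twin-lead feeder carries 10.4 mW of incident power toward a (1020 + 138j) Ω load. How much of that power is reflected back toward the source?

|Γ| = |(720 + j138)/(1320 + j138)| = 0.552
|Γ|² = 0.305
P_refl = |Γ|²·P_inc = 3.17 mW, P_del = (1 − |Γ|²)·P_inc = 7.23 mW

P_reflected ≈ 3.17 mW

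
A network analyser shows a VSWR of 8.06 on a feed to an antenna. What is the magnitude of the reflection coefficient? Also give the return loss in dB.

|Γ| ≈ 0.779; return loss ≈ 2.17 dB

|Γ| = (S − 1)/(S + 1) = (8.06 − 1)/(8.06 + 1) = 7.06/9.06
RL = −20·log₁₀|Γ| = −20·log₁₀(0.779)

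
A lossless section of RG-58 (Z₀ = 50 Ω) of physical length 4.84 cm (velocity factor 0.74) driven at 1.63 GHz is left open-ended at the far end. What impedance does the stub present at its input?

Z_in ≈ +j39 Ω

λ = v/f = 0.74·c / 1.63 GHz = 0.136 m
βl = 2π·l/λ = 2π × 0.355 = 128°
tan(βl) = -1.28
For an open-ended stub, Z_in = −jZ_0·cot(βl) = −jZ_0/tan(βl)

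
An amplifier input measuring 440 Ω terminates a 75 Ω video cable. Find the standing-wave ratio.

Γ = (440 − 75)/(440 + 75) = 0.709
VSWR = (1 + 0.709)/(1 − 0.709)

VSWR ≈ 5.87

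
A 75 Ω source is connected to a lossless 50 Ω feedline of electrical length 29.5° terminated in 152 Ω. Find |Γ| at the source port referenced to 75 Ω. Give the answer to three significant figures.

tan(βl) = 0.566
Z_in = Z_0·(Z_L + jZ_0·tanβl)/(Z_0 + jZ_L·tanβl) = 50.7 − j58.9 Ω
Γ_s = (Z_in − Z_s)/(Z_in + Z_s) = (-24.3 − j58.9)/(126 − j58.9), |Γ_s| = 0.459

|Γ| ≈ 0.459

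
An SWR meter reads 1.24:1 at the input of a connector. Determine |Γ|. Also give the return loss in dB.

|Γ| = (S − 1)/(S + 1) = (1.24 − 1)/(1.24 + 1) = 0.24/2.24
RL = −20·log₁₀|Γ| = −20·log₁₀(0.107)

|Γ| ≈ 0.107; return loss ≈ 19.4 dB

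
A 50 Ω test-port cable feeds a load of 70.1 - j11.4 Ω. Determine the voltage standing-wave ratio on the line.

VSWR ≈ 1.47

Γ = (Z_L − Z_0)/(Z_L + Z_0) = (20.1 − j11.4)/(120.1 − j11.4)
|Γ| = 23.1/121 = 0.192
VSWR = (1 + |Γ|)/(1 − |Γ|) = 1.19/0.808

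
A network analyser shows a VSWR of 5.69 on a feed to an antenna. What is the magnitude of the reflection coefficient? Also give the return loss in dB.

|Γ| ≈ 0.701; return loss ≈ 3.09 dB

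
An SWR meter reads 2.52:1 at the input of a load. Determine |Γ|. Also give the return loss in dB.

|Γ| = (S − 1)/(S + 1) = (2.52 − 1)/(2.52 + 1) = 1.52/3.52
RL = −20·log₁₀|Γ| = −20·log₁₀(0.432)

|Γ| ≈ 0.432; return loss ≈ 7.29 dB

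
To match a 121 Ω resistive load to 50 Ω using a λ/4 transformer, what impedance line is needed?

Z_qwt = √(Z_0·R_L) = √(50 × 121) = √6050

Z_qwt ≈ 77.8 Ω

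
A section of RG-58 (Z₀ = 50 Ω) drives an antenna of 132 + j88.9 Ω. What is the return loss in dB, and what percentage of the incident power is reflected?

RL ≈ 4.48 dB; 35.7% of incident power reflected

Γ = (82 + j88.9)/(182 + j88.9), |Γ| = 0.597
RL = −20·log₁₀(0.597) = 4.48 dB
P_refl/P_inc = |Γ|² = 0.357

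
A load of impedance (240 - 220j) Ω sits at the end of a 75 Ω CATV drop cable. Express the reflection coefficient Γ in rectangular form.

Γ = (Z_L − Z_0)/(Z_L + Z_0) = (165 − j220)/(315 − j220)

Γ ≈ 0.68 − j0.224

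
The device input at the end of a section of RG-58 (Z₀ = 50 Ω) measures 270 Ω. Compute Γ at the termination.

Γ = (Z_L − Z_0)/(Z_L + Z_0) = (270 − 50)/(270 + 50) = 220/320

Γ = 0.688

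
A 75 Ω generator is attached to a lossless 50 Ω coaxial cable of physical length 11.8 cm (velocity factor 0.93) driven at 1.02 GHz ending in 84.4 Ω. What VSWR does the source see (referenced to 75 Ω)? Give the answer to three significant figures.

VSWR ≈ 1.51

λ = v/f = 0.93·c / 1.02 GHz = 0.274 m
βl = 2π·l/λ = 2π × 0.431 = 155°
tan(βl) = -0.46
Z_in = Z_0·(Z_L + jZ_0·tanβl)/(Z_0 + jZ_L·tanβl) = 63.8 + j26.5 Ω
Γ_s = (Z_in − Z_s)/(Z_in + Z_s) = (-11.2 + j26.5)/(139 + j26.5), |Γ_s| = 0.204
VSWR = (1 + |Γ_s|)/(1 − |Γ_s|)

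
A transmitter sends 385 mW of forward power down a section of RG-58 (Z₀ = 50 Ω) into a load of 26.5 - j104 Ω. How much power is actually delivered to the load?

|Γ| = |(-23.5 − j104)/(76.5 − j104)| = 0.826
|Γ|² = 0.682
P_refl = |Γ|²·P_inc = 263 mW, P_del = (1 − |Γ|²)·P_inc = 122 mW

P_delivered ≈ 122 mW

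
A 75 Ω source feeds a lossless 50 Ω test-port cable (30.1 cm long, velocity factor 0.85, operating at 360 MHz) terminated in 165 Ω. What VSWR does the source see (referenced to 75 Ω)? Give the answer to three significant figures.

λ = v/f = 0.85·c / 360 MHz = 0.708 m
βl = 2π·l/λ = 2π × 0.425 = 153°
tan(βl) = -0.51
Z_in = Z_0·(Z_L + jZ_0·tanβl)/(Z_0 + jZ_L·tanβl) = 54.3 + j65.8 Ω
Γ_s = (Z_in − Z_s)/(Z_in + Z_s) = (-20.7 + j65.8)/(129 + j65.8), |Γ_s| = 0.476
VSWR = (1 + |Γ_s|)/(1 − |Γ_s|)

VSWR ≈ 2.81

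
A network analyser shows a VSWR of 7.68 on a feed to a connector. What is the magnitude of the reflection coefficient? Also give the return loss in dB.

|Γ| ≈ 0.77; return loss ≈ 2.27 dB

|Γ| = (S − 1)/(S + 1) = (7.68 − 1)/(7.68 + 1) = 6.68/8.68
RL = −20·log₁₀|Γ| = −20·log₁₀(0.77)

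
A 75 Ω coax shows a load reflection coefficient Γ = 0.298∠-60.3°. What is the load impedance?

Z_L ≈ 86.1 − j48.9 Ω

Z_L = Z_0·(1 + Γ)/(1 − Γ) = 75·(1.15 − j0.259)/(0.852 + j0.259)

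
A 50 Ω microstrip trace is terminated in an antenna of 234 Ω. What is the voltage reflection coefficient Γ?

Γ = (Z_L − Z_0)/(Z_L + Z_0) = (234 − 50)/(234 + 50) = 184/284

Γ = 0.648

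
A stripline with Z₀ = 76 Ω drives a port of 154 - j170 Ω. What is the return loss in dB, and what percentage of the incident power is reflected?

RL ≈ 3.69 dB; 42.8% of incident power reflected

Γ = (78 − j170)/(230 − j170), |Γ| = 0.654
RL = −20·log₁₀(0.654) = 3.69 dB
P_refl/P_inc = |Γ|² = 0.428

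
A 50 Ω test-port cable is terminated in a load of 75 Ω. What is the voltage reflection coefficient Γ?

Γ = 0.2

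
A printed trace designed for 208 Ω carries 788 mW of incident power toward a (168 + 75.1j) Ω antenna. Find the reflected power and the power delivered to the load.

|Γ| = |(-40 + j75.1)/(376 + j75.1)| = 0.222
|Γ|² = 0.0492
P_refl = |Γ|²·P_inc = 38.8 mW, P_del = (1 − |Γ|²)·P_inc = 749 mW

P_reflected ≈ 38.8 mW; P_delivered ≈ 749 mW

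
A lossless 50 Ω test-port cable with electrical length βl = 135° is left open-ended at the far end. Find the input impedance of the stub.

Z_in ≈ +j50 Ω

tan(βl) = -1
For an open-ended stub, Z_in = −jZ_0·cot(βl) = −jZ_0/tan(βl)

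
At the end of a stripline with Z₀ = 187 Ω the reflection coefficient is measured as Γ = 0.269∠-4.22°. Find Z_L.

Z_L = Z_0·(1 + Γ)/(1 − Γ) = 187·(1.27 − j0.0198)/(0.732 + j0.0198)

Z_L ≈ 324 − j13.8 Ω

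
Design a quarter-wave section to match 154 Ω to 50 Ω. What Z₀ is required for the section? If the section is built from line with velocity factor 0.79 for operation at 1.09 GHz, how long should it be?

Z_qwt ≈ 87.7 Ω; length ≈ 5.44 cm

Z_qwt = √(Z_0·R_L) = √(50 × 154) = √7700
λ = 0.79·c/f = 0.217 m, so l = λ/4 = 0.0544 m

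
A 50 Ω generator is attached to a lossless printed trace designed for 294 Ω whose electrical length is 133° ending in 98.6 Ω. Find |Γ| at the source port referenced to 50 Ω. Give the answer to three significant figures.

|Γ| ≈ 0.826

tan(βl) = -1.07
Z_in = Z_0·(Z_L + jZ_0·tanβl)/(Z_0 + jZ_L·tanβl) = 188 − j248 Ω
Γ_s = (Z_in − Z_s)/(Z_in + Z_s) = (138 − j248)/(238 − j248), |Γ_s| = 0.826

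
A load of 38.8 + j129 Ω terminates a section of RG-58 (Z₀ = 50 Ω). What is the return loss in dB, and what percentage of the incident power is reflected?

RL ≈ 1.65 dB; 68.4% of incident power reflected

Γ = (-11.2 + j129)/(88.8 + j129), |Γ| = 0.827
RL = −20·log₁₀(0.827) = 1.65 dB
P_refl/P_inc = |Γ|² = 0.684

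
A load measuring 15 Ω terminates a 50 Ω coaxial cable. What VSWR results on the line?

Γ = (15 − 50)/(15 + 50) = -0.538
VSWR = (1 + 0.538)/(1 − 0.538)

VSWR ≈ 3.33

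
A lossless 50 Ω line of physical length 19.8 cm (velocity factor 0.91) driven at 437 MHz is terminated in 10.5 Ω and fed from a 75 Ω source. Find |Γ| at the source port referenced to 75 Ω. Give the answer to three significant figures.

|Γ| ≈ 0.589

λ = v/f = 0.91·c / 437 MHz = 0.625 m
βl = 2π·l/λ = 2π × 0.317 = 114°
tan(βl) = -2.24
Z_in = Z_0·(Z_L + jZ_0·tanβl)/(Z_0 + jZ_L·tanβl) = 51.6 − j87.6 Ω
Γ_s = (Z_in − Z_s)/(Z_in + Z_s) = (-23.4 − j87.6)/(127 − j87.6), |Γ_s| = 0.589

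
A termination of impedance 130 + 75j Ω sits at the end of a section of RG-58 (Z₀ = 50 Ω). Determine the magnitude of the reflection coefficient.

|Γ| ≈ 0.562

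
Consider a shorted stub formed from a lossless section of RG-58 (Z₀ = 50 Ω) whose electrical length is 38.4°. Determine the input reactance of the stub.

tan(βl) = 0.793
For a shorted stub, Z_in = jZ_0·tan(βl)

X_in ≈ 39.6 Ω (inductive)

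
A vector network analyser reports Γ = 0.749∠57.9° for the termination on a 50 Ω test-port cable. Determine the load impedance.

Z_L = Z_0·(1 + Γ)/(1 − Γ) = 50·(1.4 + j0.634)/(0.602 − j0.634)

Z_L ≈ 28.7 + j82.9 Ω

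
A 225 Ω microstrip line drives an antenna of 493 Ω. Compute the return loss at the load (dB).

RL ≈ 8.56 dB

Γ = (493 − 225)/(493 + 225) = 0.373
RL = −20·log₁₀|Γ| = −20·log₁₀(0.373)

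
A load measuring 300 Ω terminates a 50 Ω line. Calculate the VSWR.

VSWR ≈ 6

Γ = (300 − 50)/(300 + 50) = 0.714
VSWR = (1 + 0.714)/(1 − 0.714)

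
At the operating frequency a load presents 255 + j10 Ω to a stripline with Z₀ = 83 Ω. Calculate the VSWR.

Γ = (Z_L − Z_0)/(Z_L + Z_0) = (172 + j10)/(338 + j10)
|Γ| = 172/338 = 0.51
VSWR = (1 + |Γ|)/(1 − |Γ|) = 1.51/0.49

VSWR ≈ 3.08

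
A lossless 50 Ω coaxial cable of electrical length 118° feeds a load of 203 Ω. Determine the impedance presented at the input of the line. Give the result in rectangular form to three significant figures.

tan(βl) = tan(118°) = -1.88
Z_in = Z_0·(Z_L + jZ_0·tanβl)/(Z_0 + jZ_L·tanβl)
     = 50·(203 − j94)/(50 − j382)

Z_in ≈ 15.5 + j24.6 Ω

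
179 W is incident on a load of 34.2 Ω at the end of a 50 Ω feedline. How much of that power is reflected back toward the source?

P_reflected ≈ 6.3 W

Γ = (34.2 − 50)/(34.2 + 50) = -0.188
|Γ|² = 0.0352
P_refl = |Γ|²·P_inc = 6.3 W, P_del = (1 − |Γ|²)·P_inc = 173 W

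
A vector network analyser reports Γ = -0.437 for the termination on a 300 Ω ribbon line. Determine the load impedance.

Z_L = Z_0·(1 + Γ)/(1 − Γ) = 300·(0.563)/(1.44)

Z_L ≈ 118 Ω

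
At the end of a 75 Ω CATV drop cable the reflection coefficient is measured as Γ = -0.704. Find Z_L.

Z_L = Z_0·(1 + Γ)/(1 − Γ) = 75·(0.296)/(1.7)

Z_L ≈ 13 Ω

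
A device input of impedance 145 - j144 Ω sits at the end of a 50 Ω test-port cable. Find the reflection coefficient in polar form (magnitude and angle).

Γ = (Z_L − Z_0)/(Z_L + Z_0) = (95 − j144)/(195 − j144)
|Γ| = 173/242 = 0.712

Γ ≈ 0.712 ∠ -20.1°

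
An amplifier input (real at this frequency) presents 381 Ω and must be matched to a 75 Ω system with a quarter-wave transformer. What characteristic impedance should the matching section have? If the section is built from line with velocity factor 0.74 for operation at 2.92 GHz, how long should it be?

Z_qwt ≈ 169 Ω; length ≈ 1.9 cm

Z_qwt = √(Z_0·R_L) = √(75 × 381) = √28580
λ = 0.74·c/f = 0.076 m, so l = λ/4 = 0.019 m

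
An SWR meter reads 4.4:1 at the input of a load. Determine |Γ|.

|Γ| ≈ 0.63

|Γ| = (S − 1)/(S + 1) = (4.4 − 1)/(4.4 + 1) = 3.4/5.4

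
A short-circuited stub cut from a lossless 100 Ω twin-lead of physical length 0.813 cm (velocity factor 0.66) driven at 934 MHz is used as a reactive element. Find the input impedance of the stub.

λ = v/f = 0.66·c / 934 MHz = 0.212 m
βl = 2π·l/λ = 2π × 0.0384 = 13.8°
tan(βl) = 0.246
For a short-circuited stub, Z_in = jZ_0·tan(βl)

Z_in ≈ +j24.6 Ω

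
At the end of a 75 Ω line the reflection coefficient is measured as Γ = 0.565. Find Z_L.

Z_L = Z_0·(1 + Γ)/(1 − Γ) = 75·(1.56)/(0.435)

Z_L ≈ 270 Ω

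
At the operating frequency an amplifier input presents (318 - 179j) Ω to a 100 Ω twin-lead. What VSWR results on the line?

Γ = (Z_L − Z_0)/(Z_L + Z_0) = (218 − j179)/(418 − j179)
|Γ| = 282/455 = 0.62
VSWR = (1 + |Γ|)/(1 − |Γ|) = 1.62/0.38

VSWR ≈ 4.27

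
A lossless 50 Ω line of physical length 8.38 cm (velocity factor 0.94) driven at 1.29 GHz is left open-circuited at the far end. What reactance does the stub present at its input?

λ = v/f = 0.94·c / 1.29 GHz = 0.219 m
βl = 2π·l/λ = 2π × 0.383 = 138°
tan(βl) = -0.9
For an open-circuited stub, Z_in = −jZ_0·cot(βl) = −jZ_0/tan(βl)

X_in ≈ 55.5 Ω (inductive)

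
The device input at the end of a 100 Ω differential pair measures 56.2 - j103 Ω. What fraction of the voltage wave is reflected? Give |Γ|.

Γ = (Z_L − Z_0)/(Z_L + Z_0) = (-43.8 − j103)/(156.2 − j103)
|Γ| = 112/187

|Γ| ≈ 0.598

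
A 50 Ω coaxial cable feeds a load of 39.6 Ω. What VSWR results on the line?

Γ = (39.6 − 50)/(39.6 + 50) = -0.116
VSWR = (1 + 0.116)/(1 − 0.116)

VSWR ≈ 1.26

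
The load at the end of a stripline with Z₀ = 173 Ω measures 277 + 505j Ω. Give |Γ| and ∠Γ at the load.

Γ = (Z_L − Z_0)/(Z_L + Z_0) = (104 + j505)/(450 + j505)
|Γ| = 516/676 = 0.762

Γ ≈ 0.762 ∠ 30.1°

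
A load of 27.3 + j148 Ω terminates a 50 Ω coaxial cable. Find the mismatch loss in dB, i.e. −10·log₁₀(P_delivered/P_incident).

mismatch loss ≈ 7.08 dB

Γ = (-22.7 + j148)/(77.3 + j148), |Γ| = 0.897
|Γ|² = 0.804, so P_del/P_inc = 1 − |Γ|² = 0.196
ML = −10·log₁₀(1 − |Γ|²)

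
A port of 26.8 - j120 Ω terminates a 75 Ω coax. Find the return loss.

RL ≈ 1.7 dB

Γ = (-48.2 − j120)/(101.8 − j120), |Γ| = 0.822
RL = −20·log₁₀|Γ| = −20·log₁₀(0.822)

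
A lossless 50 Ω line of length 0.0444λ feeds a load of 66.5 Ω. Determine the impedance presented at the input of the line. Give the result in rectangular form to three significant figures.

Z_in ≈ 62.8 − j9.62 Ω

βl = 2π × 0.0444 = 16°
tan(βl) = tan(16°) = 0.286
Z_in = Z_0·(Z_L + jZ_0·tanβl)/(Z_0 + jZ_L·tanβl)
     = 50·(66.5 + j14.3)/(50 + j19)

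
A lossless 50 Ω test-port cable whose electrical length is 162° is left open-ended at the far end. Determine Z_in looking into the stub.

tan(βl) = -0.325
For an open-ended stub, Z_in = −jZ_0·cot(βl) = −jZ_0/tan(βl)

Z_in ≈ +j154 Ω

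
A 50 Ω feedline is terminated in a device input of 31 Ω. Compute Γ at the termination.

Γ = -0.235

Γ = (Z_L − Z_0)/(Z_L + Z_0) = (31 − 50)/(31 + 50) = -19/81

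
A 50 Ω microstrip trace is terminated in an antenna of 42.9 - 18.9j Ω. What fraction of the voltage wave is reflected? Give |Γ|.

|Γ| ≈ 0.213

Γ = (Z_L − Z_0)/(Z_L + Z_0) = (-7.1 − j18.9)/(92.9 − j18.9)
|Γ| = 20.2/94.8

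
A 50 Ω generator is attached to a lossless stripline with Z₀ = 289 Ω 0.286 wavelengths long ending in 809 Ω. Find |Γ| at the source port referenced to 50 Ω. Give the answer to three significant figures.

βl = 2π × 0.286 = 103°
tan(βl) = -4.35
Z_in = Z_0·(Z_L + jZ_0·tanβl)/(Z_0 + jZ_L·tanβl) = 108 + j57.6 Ω
Γ_s = (Z_in − Z_s)/(Z_in + Z_s) = (58 + j57.6)/(158 + j57.6), |Γ_s| = 0.486

|Γ| ≈ 0.486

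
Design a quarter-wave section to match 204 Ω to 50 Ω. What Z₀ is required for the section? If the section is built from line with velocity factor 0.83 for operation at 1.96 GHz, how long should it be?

Z_qwt ≈ 101 Ω; length ≈ 3.18 cm

Z_qwt = √(Z_0·R_L) = √(50 × 204) = √10200
λ = 0.83·c/f = 0.127 m, so l = λ/4 = 0.0318 m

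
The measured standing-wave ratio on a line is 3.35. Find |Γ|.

|Γ| ≈ 0.54

|Γ| = (S − 1)/(S + 1) = (3.35 − 1)/(3.35 + 1) = 2.35/4.35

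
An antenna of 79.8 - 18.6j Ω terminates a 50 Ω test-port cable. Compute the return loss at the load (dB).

Γ = (29.8 − j18.6)/(129.8 − j18.6), |Γ| = 0.268
RL = −20·log₁₀|Γ| = −20·log₁₀(0.268)

RL ≈ 11.4 dB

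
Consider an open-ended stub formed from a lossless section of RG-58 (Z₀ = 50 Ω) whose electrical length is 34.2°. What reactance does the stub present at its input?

tan(βl) = 0.68
For an open-ended stub, Z_in = −jZ_0·cot(βl) = −jZ_0/tan(βl)

X_in ≈ -73.6 Ω (capacitive)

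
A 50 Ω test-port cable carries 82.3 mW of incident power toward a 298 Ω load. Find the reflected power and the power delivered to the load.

Γ = (298 − 50)/(298 + 50) = 0.713
|Γ|² = 0.508
P_refl = |Γ|²·P_inc = 41.8 mW, P_del = (1 − |Γ|²)·P_inc = 40.5 mW

P_reflected ≈ 41.8 mW; P_delivered ≈ 40.5 mW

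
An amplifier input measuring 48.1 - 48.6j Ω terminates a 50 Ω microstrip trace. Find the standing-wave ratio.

VSWR ≈ 2.6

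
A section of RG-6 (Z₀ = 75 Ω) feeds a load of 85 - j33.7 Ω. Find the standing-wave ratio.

Γ = (Z_L − Z_0)/(Z_L + Z_0) = (10 − j33.7)/(160 − j33.7)
|Γ| = 35.2/164 = 0.215
VSWR = (1 + |Γ|)/(1 − |Γ|) = 1.21/0.785

VSWR ≈ 1.55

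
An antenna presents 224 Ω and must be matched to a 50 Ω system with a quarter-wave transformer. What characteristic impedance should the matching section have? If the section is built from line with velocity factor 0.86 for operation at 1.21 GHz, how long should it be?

Z_qwt ≈ 106 Ω; length ≈ 5.33 cm

Z_qwt = √(Z_0·R_L) = √(50 × 224) = √11200
λ = 0.86·c/f = 0.213 m, so l = λ/4 = 0.0533 m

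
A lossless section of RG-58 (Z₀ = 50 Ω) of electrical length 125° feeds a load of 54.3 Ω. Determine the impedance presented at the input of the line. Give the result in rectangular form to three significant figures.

tan(βl) = tan(125°) = -1.43
Z_in = Z_0·(Z_L + jZ_0·tanβl)/(Z_0 + jZ_L·tanβl)
     = 50·(54.3 − j71.4)/(50 − j77.5)

Z_in ≈ 48.5 + j3.76 Ω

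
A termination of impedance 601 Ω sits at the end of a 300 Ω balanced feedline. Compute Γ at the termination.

Γ = 0.334

Γ = (Z_L − Z_0)/(Z_L + Z_0) = (601 − 300)/(601 + 300) = 301/901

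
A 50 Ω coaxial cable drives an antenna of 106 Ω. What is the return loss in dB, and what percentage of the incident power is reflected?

RL ≈ 8.9 dB; 12.9% of incident power reflected

Γ = (106 − 50)/(106 + 50) = 0.359
RL = −20·log₁₀(0.359) = 8.9 dB
P_refl/P_inc = |Γ|² = 0.129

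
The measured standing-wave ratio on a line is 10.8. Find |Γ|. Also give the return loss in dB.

|Γ| = (S − 1)/(S + 1) = (10.8 − 1)/(10.8 + 1) = 9.8/11.8
RL = −20·log₁₀|Γ| = −20·log₁₀(0.831)

|Γ| ≈ 0.831; return loss ≈ 1.61 dB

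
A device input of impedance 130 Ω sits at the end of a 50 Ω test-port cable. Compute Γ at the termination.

Γ = (Z_L − Z_0)/(Z_L + Z_0) = (130 − 50)/(130 + 50) = 80/180

Γ = 0.444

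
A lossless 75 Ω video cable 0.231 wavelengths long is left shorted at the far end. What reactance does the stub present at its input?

βl = 2π × 0.231 = 83.2°
tan(βl) = 8.34
For a shorted stub, Z_in = jZ_0·tan(βl)

X_in ≈ 625 Ω (inductive)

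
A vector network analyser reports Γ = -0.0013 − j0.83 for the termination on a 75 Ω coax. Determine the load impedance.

Z_L = Z_0·(1 + Γ)/(1 − Γ) = 75·(0.999 − j0.83)/(1 + j0.83)

Z_L ≈ 13.8 − j73.6 Ω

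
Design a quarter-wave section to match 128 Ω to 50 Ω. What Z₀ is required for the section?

Z_qwt = √(Z_0·R_L) = √(50 × 128) = √6400

Z_qwt ≈ 80 Ω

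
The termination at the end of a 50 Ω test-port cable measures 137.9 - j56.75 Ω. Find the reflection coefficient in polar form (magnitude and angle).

Γ = (Z_L − Z_0)/(Z_L + Z_0) = (87.9 − j56.75)/(187.9 − j56.75)
|Γ| = 105/196 = 0.533

Γ ≈ 0.533 ∠ -16°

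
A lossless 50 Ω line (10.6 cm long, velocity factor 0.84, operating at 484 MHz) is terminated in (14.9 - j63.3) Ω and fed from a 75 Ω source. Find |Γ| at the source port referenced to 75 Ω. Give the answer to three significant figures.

|Γ| ≈ 0.851

λ = v/f = 0.84·c / 484 MHz = 0.521 m
βl = 2π·l/λ = 2π × 0.204 = 73.3°
tan(βl) = 3.33
Z_in = Z_0·(Z_L + jZ_0·tanβl)/(Z_0 + jZ_L·tanβl) = 6.39 + j18.6 Ω
Γ_s = (Z_in − Z_s)/(Z_in + Z_s) = (-68.6 + j18.6)/(81.4 + j18.6), |Γ_s| = 0.851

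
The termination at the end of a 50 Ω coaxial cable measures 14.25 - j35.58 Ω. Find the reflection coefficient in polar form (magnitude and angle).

Γ ≈ 0.687 ∠ -106°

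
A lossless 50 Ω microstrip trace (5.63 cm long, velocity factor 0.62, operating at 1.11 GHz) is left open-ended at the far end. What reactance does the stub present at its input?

X_in ≈ 30 Ω (inductive)

λ = v/f = 0.62·c / 1.11 GHz = 0.168 m
βl = 2π·l/λ = 2π × 0.336 = 121°
tan(βl) = -1.67
For an open-ended stub, Z_in = −jZ_0·cot(βl) = −jZ_0/tan(βl)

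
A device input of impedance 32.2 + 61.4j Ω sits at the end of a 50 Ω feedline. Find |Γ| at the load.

Γ = (Z_L − Z_0)/(Z_L + Z_0) = (-17.8 + j61.4)/(82.2 + j61.4)
|Γ| = 63.9/103

|Γ| ≈ 0.623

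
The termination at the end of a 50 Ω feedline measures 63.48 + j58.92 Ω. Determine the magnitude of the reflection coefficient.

|Γ| ≈ 0.473

Γ = (Z_L − Z_0)/(Z_L + Z_0) = (13.48 + j58.92)/(113.5 + j58.92)
|Γ| = 60.4/128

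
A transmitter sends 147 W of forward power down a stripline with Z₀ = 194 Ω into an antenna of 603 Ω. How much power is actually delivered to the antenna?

P_delivered ≈ 108 W

Γ = (603 − 194)/(603 + 194) = 0.513
|Γ|² = 0.263
P_refl = |Γ|²·P_inc = 38.7 W, P_del = (1 − |Γ|²)·P_inc = 108 W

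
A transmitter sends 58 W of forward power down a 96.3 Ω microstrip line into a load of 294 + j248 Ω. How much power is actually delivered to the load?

|Γ| = |(197.7 + j248)/(390.3 + j248)| = 0.686
|Γ|² = 0.47
P_refl = |Γ|²·P_inc = 27.3 W, P_del = (1 − |Γ|²)·P_inc = 30.7 W

P_delivered ≈ 30.7 W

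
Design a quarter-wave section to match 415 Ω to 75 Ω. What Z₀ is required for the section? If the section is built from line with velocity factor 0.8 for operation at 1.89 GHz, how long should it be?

Z_qwt = √(Z_0·R_L) = √(75 × 415) = √31120
λ = 0.8·c/f = 0.127 m, so l = λ/4 = 0.0317 m

Z_qwt ≈ 176 Ω; length ≈ 3.17 cm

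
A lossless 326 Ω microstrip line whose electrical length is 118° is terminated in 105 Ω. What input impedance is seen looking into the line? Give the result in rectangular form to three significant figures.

Z_in ≈ 349 − j402 Ω

tan(βl) = tan(118°) = -1.88
Z_in = Z_0·(Z_L + jZ_0·tanβl)/(Z_0 + jZ_L·tanβl)
     = 326·(105 − j613)/(326 − j197)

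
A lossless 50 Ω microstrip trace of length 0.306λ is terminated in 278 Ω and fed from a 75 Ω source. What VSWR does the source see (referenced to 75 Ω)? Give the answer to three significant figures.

VSWR ≈ 7.8

βl = 2π × 0.306 = 110°
tan(βl) = -2.72
Z_in = Z_0·(Z_L + jZ_0·tanβl)/(Z_0 + jZ_L·tanβl) = 10.2 + j17.7 Ω
Γ_s = (Z_in − Z_s)/(Z_in + Z_s) = (-64.8 + j17.7)/(85.2 + j17.7), |Γ_s| = 0.773
VSWR = (1 + |Γ_s|)/(1 − |Γ_s|)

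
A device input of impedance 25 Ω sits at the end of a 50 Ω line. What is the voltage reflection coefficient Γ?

Γ = -0.333

Γ = (Z_L − Z_0)/(Z_L + Z_0) = (25 − 50)/(25 + 50) = -25/75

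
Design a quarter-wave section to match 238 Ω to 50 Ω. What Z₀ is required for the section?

Z_qwt ≈ 109 Ω

Z_qwt = √(Z_0·R_L) = √(50 × 238) = √11900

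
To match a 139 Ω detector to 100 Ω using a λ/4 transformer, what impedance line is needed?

Z_qwt ≈ 118 Ω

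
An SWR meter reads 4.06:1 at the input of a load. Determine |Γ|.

|Γ| ≈ 0.605

|Γ| = (S − 1)/(S + 1) = (4.06 − 1)/(4.06 + 1) = 3.06/5.06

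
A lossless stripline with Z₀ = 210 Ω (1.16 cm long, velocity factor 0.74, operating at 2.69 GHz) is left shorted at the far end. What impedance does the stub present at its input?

Z_in ≈ +j256 Ω

λ = v/f = 0.74·c / 2.69 GHz = 0.0825 m
βl = 2π·l/λ = 2π × 0.141 = 50.6°
tan(βl) = 1.22
For a shorted stub, Z_in = jZ_0·tan(βl)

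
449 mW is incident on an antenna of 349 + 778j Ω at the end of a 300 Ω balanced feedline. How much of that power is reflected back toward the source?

P_reflected ≈ 266 mW

|Γ| = |(49 + j778)/(649 + j778)| = 0.769
|Γ|² = 0.592
P_refl = |Γ|²·P_inc = 266 mW, P_del = (1 − |Γ|²)·P_inc = 183 mW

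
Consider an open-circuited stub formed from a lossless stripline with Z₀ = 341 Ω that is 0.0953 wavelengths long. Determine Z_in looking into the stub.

βl = 2π × 0.0953 = 34.3°
tan(βl) = 0.682
For an open-circuited stub, Z_in = −jZ_0·cot(βl) = −jZ_0/tan(βl)

Z_in ≈ −j500 Ω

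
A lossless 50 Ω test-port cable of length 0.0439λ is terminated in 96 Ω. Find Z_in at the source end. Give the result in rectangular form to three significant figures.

Z_in ≈ 80 − j29.4 Ω

βl = 2π × 0.0439 = 15.8°
tan(βl) = tan(15.8°) = 0.283
Z_in = Z_0·(Z_L + jZ_0·tanβl)/(Z_0 + jZ_L·tanβl)
     = 50·(96 + j14.2)/(50 + j27.2)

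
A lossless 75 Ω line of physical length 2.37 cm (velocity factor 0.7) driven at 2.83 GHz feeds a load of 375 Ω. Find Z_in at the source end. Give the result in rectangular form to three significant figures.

Z_in ≈ 18.1 + j33.3 Ω

λ = v/f = 0.7·c / 2.83 GHz = 0.0742 m
βl = 2π·l/λ = 2π × 0.319 = 115°
tan(βl) = tan(115°) = -2.15
Z_in = Z_0·(Z_L + jZ_0·tanβl)/(Z_0 + jZ_L·tanβl)
     = 75·(375 − j161)/(75 − j805)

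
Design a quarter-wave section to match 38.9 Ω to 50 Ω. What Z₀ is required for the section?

Z_qwt ≈ 44.1 Ω

Z_qwt = √(Z_0·R_L) = √(50 × 38.9) = √1945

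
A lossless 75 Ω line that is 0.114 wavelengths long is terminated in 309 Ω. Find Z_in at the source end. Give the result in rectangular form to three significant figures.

βl = 2π × 0.114 = 41°
tan(βl) = tan(41°) = 0.871
Z_in = Z_0·(Z_L + jZ_0·tanβl)/(Z_0 + jZ_L·tanβl)
     = 75·(309 + j65.3)/(75 + j269)

Z_in ≈ 39.2 − j75.2 Ω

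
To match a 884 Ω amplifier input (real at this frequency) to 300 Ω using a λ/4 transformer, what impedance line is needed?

Z_qwt ≈ 515 Ω

Z_qwt = √(Z_0·R_L) = √(300 × 884) = √265200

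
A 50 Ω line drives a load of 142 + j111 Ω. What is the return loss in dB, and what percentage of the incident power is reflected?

RL ≈ 3.74 dB; 42.3% of incident power reflected

Γ = (92 + j111)/(192 + j111), |Γ| = 0.65
RL = −20·log₁₀(0.65) = 3.74 dB
P_refl/P_inc = |Γ|² = 0.423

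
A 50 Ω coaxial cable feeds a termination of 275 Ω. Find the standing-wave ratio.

VSWR ≈ 5.5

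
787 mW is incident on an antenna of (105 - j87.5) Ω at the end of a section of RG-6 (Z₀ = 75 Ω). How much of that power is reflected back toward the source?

|Γ| = |(30 − j87.5)/(180 − j87.5)| = 0.462
|Γ|² = 0.214
P_refl = |Γ|²·P_inc = 168 mW, P_del = (1 − |Γ|²)·P_inc = 619 mW

P_reflected ≈ 168 mW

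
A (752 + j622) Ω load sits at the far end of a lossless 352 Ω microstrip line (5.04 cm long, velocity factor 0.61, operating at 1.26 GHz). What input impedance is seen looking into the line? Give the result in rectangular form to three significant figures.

λ = v/f = 0.61·c / 1.26 GHz = 0.145 m
βl = 2π·l/λ = 2π × 0.347 = 125°
tan(βl) = tan(125°) = -1.43
Z_in = Z_0·(Z_L + jZ_0·tanβl)/(Z_0 + jZ_L·tanβl)
     = 352·(752 + j118)/(1240 − j1080)

Z_in ≈ 105 + j124 Ω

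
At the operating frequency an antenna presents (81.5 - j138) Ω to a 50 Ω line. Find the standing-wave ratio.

VSWR ≈ 6.77

Γ = (Z_L − Z_0)/(Z_L + Z_0) = (31.5 − j138)/(131.5 − j138)
|Γ| = 142/191 = 0.743
VSWR = (1 + |Γ|)/(1 − |Γ|) = 1.74/0.257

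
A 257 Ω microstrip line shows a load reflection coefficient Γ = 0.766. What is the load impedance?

Z_L = Z_0·(1 + Γ)/(1 − Γ) = 257·(1.77)/(0.234)

Z_L ≈ 1940 Ω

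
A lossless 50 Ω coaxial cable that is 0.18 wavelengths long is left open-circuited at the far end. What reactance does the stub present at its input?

βl = 2π × 0.18 = 64.8°
tan(βl) = 2.13
For an open-circuited stub, Z_in = −jZ_0·cot(βl) = −jZ_0/tan(βl)

X_in ≈ -23.5 Ω (capacitive)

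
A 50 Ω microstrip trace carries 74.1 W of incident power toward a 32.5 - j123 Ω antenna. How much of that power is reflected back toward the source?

|Γ| = |(-17.5 − j123)/(82.5 − j123)| = 0.839
|Γ|² = 0.704
P_refl = |Γ|²·P_inc = 52.1 W, P_del = (1 − |Γ|²)·P_inc = 22 W

P_reflected ≈ 52.1 W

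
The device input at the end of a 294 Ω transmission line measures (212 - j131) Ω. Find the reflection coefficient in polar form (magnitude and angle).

Γ = (Z_L − Z_0)/(Z_L + Z_0) = (-82 − j131)/(506 − j131)
|Γ| = 155/523 = 0.296

Γ ≈ 0.296 ∠ -108°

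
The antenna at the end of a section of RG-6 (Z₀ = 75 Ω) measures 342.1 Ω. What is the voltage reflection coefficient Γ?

Γ = (Z_L − Z_0)/(Z_L + Z_0) = (342.1 − 75)/(342.1 + 75) = 267.1/417.1

Γ = 0.64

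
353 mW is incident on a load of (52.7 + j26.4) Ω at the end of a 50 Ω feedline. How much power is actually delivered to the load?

P_delivered ≈ 331 mW

|Γ| = |(2.7 + j26.4)/(102.7 + j26.4)| = 0.25
|Γ|² = 0.0626
P_refl = |Γ|²·P_inc = 22.1 mW, P_del = (1 − |Γ|²)·P_inc = 331 mW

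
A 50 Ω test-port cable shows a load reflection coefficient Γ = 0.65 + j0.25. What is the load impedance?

Z_L ≈ 139 + j135 Ω

Z_L = Z_0·(1 + Γ)/(1 − Γ) = 50·(1.65 + j0.25)/(0.35 − j0.25)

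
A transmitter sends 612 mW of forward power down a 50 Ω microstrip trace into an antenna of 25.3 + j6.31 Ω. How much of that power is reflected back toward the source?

|Γ| = |(-24.7 + j6.31)/(75.3 + j6.31)| = 0.337
|Γ|² = 0.114
P_refl = |Γ|²·P_inc = 69.7 mW, P_del = (1 − |Γ|²)·P_inc = 542 mW

P_reflected ≈ 69.7 mW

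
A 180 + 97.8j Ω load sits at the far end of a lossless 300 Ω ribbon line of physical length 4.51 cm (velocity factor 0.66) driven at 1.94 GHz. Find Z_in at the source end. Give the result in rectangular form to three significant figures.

Z_in ≈ 157 + j16.9 Ω

λ = v/f = 0.66·c / 1.94 GHz = 0.102 m
βl = 2π·l/λ = 2π × 0.442 = 159°
tan(βl) = tan(159°) = -0.382
Z_in = Z_0·(Z_L + jZ_0·tanβl)/(Z_0 + jZ_L·tanβl)
     = 300·(180 − j16.9)/(337 − j68.8)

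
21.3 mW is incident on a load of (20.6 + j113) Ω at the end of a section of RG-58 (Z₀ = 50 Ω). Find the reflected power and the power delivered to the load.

|Γ| = |(-29.4 + j113)/(70.6 + j113)| = 0.876
|Γ|² = 0.768
P_refl = |Γ|²·P_inc = 16.4 mW, P_del = (1 − |Γ|²)·P_inc = 4.94 mW

P_reflected ≈ 16.4 mW; P_delivered ≈ 4.94 mW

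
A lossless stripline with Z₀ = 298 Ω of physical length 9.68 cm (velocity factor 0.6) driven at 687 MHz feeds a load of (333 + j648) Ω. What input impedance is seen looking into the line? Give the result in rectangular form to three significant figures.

Z_in ≈ 57.1 + j119 Ω

λ = v/f = 0.6·c / 687 MHz = 0.262 m
βl = 2π·l/λ = 2π × 0.369 = 133°
tan(βl) = tan(133°) = -1.07
Z_in = Z_0·(Z_L + jZ_0·tanβl)/(Z_0 + jZ_L·tanβl)
     = 298·(333 + j328)/(993 − j357)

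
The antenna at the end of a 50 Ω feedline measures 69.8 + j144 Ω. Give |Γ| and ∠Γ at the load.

Γ ≈ 0.776 ∠ 31.9°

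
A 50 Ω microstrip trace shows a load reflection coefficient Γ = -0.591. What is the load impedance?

Z_L ≈ 12.9 Ω

Z_L = Z_0·(1 + Γ)/(1 − Γ) = 50·(0.409)/(1.59)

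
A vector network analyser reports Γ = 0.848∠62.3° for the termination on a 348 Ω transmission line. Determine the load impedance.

Z_L = Z_0·(1 + Γ)/(1 − Γ) = 348·(1.39 + j0.751)/(0.606 − j0.751)

Z_L ≈ 105 + j561 Ω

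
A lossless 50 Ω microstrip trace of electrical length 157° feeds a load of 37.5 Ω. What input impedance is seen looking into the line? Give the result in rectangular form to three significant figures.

Z_in ≈ 40.2 − j8.43 Ω

tan(βl) = tan(157°) = -0.424
Z_in = Z_0·(Z_L + jZ_0·tanβl)/(Z_0 + jZ_L·tanβl)
     = 50·(37.5 − j21.2)/(50 − j15.9)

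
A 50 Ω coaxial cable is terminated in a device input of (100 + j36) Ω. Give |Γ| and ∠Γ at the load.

Γ = (Z_L − Z_0)/(Z_L + Z_0) = (50 + j36)/(150 + j36)
|Γ| = 61.6/154 = 0.399

Γ ≈ 0.399 ∠ 22.3°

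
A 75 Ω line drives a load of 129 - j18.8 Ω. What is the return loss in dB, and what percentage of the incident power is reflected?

Γ = (54 − j18.8)/(204 − j18.8), |Γ| = 0.279
RL = −20·log₁₀(0.279) = 11.1 dB
P_refl/P_inc = |Γ|² = 0.0779

RL ≈ 11.1 dB; 7.79% of incident power reflected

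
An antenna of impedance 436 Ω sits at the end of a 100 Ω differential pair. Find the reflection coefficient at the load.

Γ = 0.627

Γ = (Z_L − Z_0)/(Z_L + Z_0) = (436 − 100)/(436 + 100) = 336/536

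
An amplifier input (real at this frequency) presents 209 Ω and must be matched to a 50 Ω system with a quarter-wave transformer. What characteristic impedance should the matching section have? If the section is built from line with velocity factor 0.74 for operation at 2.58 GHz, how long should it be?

Z_qwt ≈ 102 Ω; length ≈ 2.15 cm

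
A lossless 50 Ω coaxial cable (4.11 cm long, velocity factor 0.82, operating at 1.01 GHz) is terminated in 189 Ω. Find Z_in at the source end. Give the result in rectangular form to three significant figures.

λ = v/f = 0.82·c / 1.01 GHz = 0.244 m
βl = 2π·l/λ = 2π × 0.169 = 60.7°
tan(βl) = tan(60.7°) = 1.79
Z_in = Z_0·(Z_L + jZ_0·tanβl)/(Z_0 + jZ_L·tanβl)
     = 50·(189 + j89.3)/(50 + j337)

Z_in ≈ 17 − j25.5 Ω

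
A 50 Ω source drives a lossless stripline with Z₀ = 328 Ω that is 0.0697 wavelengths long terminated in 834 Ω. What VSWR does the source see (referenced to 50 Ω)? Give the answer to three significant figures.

βl = 2π × 0.0697 = 25.1°
tan(βl) = 0.468
Z_in = Z_0·(Z_L + jZ_0·tanβl)/(Z_0 + jZ_L·tanβl) = 421 − j347 Ω
Γ_s = (Z_in − Z_s)/(Z_in + Z_s) = (371 − j347)/(471 − j347), |Γ_s| = 0.868
VSWR = (1 + |Γ_s|)/(1 − |Γ_s|)

VSWR ≈ 14.2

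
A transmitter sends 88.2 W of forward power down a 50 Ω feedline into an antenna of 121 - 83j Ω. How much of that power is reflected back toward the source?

|Γ| = |(71 − j83)/(171 − j83)| = 0.575
|Γ|² = 0.33
P_refl = |Γ|²·P_inc = 29.1 W, P_del = (1 − |Γ|²)·P_inc = 59.1 W

P_reflected ≈ 29.1 W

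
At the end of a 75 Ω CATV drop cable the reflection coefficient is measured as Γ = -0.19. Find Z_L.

Z_L ≈ 51.1 Ω

Z_L = Z_0·(1 + Γ)/(1 − Γ) = 75·(0.81)/(1.19)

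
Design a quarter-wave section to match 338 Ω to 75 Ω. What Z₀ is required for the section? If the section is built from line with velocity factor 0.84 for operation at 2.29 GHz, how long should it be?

Z_qwt ≈ 159 Ω; length ≈ 2.75 cm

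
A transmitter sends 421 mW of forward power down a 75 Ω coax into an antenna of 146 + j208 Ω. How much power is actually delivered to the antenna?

P_delivered ≈ 200 mW

|Γ| = |(71 + j208)/(221 + j208)| = 0.724
|Γ|² = 0.524
P_refl = |Γ|²·P_inc = 221 mW, P_del = (1 − |Γ|²)·P_inc = 200 mW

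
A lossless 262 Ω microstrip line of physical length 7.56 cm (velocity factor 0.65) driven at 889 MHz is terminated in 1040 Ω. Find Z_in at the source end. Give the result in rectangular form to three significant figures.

Z_in ≈ 93.5 + j161 Ω

λ = v/f = 0.65·c / 889 MHz = 0.219 m
βl = 2π·l/λ = 2π × 0.345 = 124°
tan(βl) = tan(124°) = -1.48
Z_in = Z_0·(Z_L + jZ_0·tanβl)/(Z_0 + jZ_L·tanβl)
     = 262·(1040 − j387)/(262 − j1540)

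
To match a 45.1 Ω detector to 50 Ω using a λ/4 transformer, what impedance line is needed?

Z_qwt ≈ 47.5 Ω

Z_qwt = √(Z_0·R_L) = √(50 × 45.1) = √2255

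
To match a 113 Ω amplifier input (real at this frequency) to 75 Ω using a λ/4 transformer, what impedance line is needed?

Z_qwt ≈ 92.1 Ω

Z_qwt = √(Z_0·R_L) = √(75 × 113) = √8475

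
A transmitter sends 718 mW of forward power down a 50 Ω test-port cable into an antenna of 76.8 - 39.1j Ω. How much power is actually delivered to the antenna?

P_delivered ≈ 626 mW

|Γ| = |(26.8 − j39.1)/(126.8 − j39.1)| = 0.357
|Γ|² = 0.128
P_refl = |Γ|²·P_inc = 91.6 mW, P_del = (1 − |Γ|²)·P_inc = 626 mW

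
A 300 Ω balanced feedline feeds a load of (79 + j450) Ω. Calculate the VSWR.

Γ = (Z_L − Z_0)/(Z_L + Z_0) = (-221 + j450)/(379 + j450)
|Γ| = 501/588 = 0.852
VSWR = (1 + |Γ|)/(1 − |Γ|) = 1.85/0.148

VSWR ≈ 12.5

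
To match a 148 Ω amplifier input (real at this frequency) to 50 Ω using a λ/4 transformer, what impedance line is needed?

Z_qwt ≈ 86 Ω

Z_qwt = √(Z_0·R_L) = √(50 × 148) = √7400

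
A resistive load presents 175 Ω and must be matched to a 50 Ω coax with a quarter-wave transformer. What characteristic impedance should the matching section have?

Z_qwt = √(Z_0·R_L) = √(50 × 175) = √8750

Z_qwt ≈ 93.5 Ω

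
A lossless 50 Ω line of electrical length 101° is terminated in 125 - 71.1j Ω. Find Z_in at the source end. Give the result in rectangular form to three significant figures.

Z_in ≈ 16.7 + j17.9 Ω

tan(βl) = tan(101°) = -5.14
Z_in = Z_0·(Z_L + jZ_0·tanβl)/(Z_0 + jZ_L·tanβl)
     = 50·(125 − j328)/(-316 − j643)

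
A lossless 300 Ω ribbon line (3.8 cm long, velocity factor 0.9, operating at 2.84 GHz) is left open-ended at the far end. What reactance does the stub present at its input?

λ = v/f = 0.9·c / 2.84 GHz = 0.0951 m
βl = 2π·l/λ = 2π × 0.4 = 144°
tan(βl) = -0.729
For an open-ended stub, Z_in = −jZ_0·cot(βl) = −jZ_0/tan(βl)

X_in ≈ 411 Ω (inductive)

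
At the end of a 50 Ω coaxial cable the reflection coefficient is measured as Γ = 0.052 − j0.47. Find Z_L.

Z_L ≈ 34.7 − j42 Ω

Z_L = Z_0·(1 + Γ)/(1 − Γ) = 50·(1.05 − j0.47)/(0.948 + j0.47)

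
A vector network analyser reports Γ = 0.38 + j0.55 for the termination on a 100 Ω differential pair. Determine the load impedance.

Z_L ≈ 80.5 + j160 Ω

Z_L = Z_0·(1 + Γ)/(1 − Γ) = 100·(1.38 + j0.55)/(0.62 − j0.55)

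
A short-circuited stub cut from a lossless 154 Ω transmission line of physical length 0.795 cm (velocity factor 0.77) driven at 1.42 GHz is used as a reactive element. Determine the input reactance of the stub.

X_in ≈ 48.8 Ω (inductive)

λ = v/f = 0.77·c / 1.42 GHz = 0.163 m
βl = 2π·l/λ = 2π × 0.0489 = 17.6°
tan(βl) = 0.317
For a short-circuited stub, Z_in = jZ_0·tan(βl)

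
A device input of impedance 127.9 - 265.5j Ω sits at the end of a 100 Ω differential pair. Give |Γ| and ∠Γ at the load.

Γ ≈ 0.763 ∠ -34.6°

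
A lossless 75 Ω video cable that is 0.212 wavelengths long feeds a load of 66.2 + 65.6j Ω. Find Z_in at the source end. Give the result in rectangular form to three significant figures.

Z_in ≈ 59.5 − j60.8 Ω

βl = 2π × 0.212 = 76.3°
tan(βl) = tan(76.3°) = 4.11
Z_in = Z_0·(Z_L + jZ_0·tanβl)/(Z_0 + jZ_L·tanβl)
     = 75·(66.2 + j374)/(-195 + j272)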